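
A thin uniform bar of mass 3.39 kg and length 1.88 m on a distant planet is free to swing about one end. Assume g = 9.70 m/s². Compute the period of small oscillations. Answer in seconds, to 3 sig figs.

For a physical pendulum T = 2π√(I/(mgd)), with d = 0.9400 m from pivot to centre of mass.
I_cm = mL²/12 = 3.39 × 1.88²/12 = 0.9985 kg·m²; I = I_cm + md² = 0.9985 + 3.39 × 0.9400² = 3.994 kg·m².
T = 2π√(3.994/(3.39 × 9.70 × 0.9400)) = 2.26 s.

2.26 s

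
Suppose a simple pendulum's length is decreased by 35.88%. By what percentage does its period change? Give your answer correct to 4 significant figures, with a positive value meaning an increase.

-19.93%

T ∝ √L, so T'/T = √(0.64120) = 0.80075.
Percentage change in T = (0.80075 − 1) × 100% = -19.93%.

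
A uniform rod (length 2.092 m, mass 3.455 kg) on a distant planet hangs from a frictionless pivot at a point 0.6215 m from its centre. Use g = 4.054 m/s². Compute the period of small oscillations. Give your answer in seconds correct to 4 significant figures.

For a physical pendulum T = 2π√(I/(mgd)), with d = 0.62150 m from pivot to centre of mass.
I_cm = mL²/12 = 3.455 × 2.092²/12 = 1.2601 kg·m²; I = I_cm + md² = 1.2601 + 3.455 × 0.62150² = 2.5946 kg·m².
T = 2π√(2.5946/(3.455 × 4.054 × 0.62150)) = 3.430 s.

3.430 s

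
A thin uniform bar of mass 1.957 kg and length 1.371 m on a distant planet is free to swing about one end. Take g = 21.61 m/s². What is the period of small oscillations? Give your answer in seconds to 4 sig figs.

1.292 s

For a physical pendulum T = 2π√(I/(mgd)), with d = 0.68550 m from pivot to centre of mass.
I_cm = mL²/12 = 1.957 × 1.371²/12 = 0.30654 kg·m²; I = I_cm + md² = 0.30654 + 1.957 × 0.68550² = 1.2262 kg·m².
T = 2π√(1.2262/(1.957 × 21.61 × 0.68550)) = 1.292 s.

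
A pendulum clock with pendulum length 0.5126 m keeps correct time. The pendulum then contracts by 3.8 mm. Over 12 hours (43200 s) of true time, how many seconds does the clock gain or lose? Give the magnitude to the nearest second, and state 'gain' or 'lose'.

gain 161 s

T ∝ √L, so T'/T = √(0.50880/0.5126) = 0.996287.
In 43200 s of true time the clock registers 43200/0.996287 = 43361.0 s, so it gains 161 s.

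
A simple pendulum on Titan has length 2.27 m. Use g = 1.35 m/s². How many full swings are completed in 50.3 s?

6

T = 2π√(L/g) = 2π√(2.27/1.35) = 8.148 s.
Number of complete oscillations = ⌊50.3/8.148⌋ = ⌊6.174⌋ = 6.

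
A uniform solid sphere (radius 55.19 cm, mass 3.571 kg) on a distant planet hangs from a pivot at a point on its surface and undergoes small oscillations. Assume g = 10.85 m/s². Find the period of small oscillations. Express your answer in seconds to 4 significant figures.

I_cm = (2/5)mr² = 0.43508 kg·m². The pivot is at distance d = 0.5519 m from the centre of mass.
By the parallel-axis theorem, I = I_cm + md² = 0.43508 + 1.0877 = 1.5228 kg·m².
T = 2π√(I/(mgd)) = 2π√(1.5228/(3.571 × 10.85 × 0.5519)) = 1.677 s.

1.677 s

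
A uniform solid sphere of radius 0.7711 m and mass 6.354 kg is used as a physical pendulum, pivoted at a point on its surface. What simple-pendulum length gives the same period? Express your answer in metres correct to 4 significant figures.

The equivalent simple-pendulum length is L_eq = I/(md), where I is about the pivot and d = 0.77110 m.
I_cm = (2/5)mR² = 1.5112 kg·m², so I = I_cm + md² = 1.5112 + 3.7781 = 5.2893 kg·m².
L_eq = 5.2893/(6.354 × 0.77110) = 1.080 m.

1.080 m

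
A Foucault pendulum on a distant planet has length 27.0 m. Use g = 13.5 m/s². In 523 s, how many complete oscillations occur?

58

T = 2π√(L/g) = 2π√(27.0/13.5) = 8.886 s.
Number of complete oscillations = ⌊523/8.886⌋ = ⌊58.86⌋ = 58.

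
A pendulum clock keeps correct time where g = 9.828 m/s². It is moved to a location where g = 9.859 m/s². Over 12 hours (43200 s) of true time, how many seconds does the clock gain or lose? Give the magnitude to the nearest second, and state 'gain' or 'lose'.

gain 68 s

The clock's period scales as T ∝ 1/√g, so T'/T = √(9.828/9.859) = 0.998427.
In 43200 s of true time the clock registers 43200/0.998427 = 43268.1 s, so it gains 68 s.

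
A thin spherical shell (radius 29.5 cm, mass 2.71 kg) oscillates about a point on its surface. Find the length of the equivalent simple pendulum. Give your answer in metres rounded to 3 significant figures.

The equivalent simple-pendulum length is L_eq = I/(md), where I is about the pivot and d = 0.2950 m.
I_cm = (2/3)mR² = 0.1572 kg·m², so I = I_cm + md² = 0.1572 + 0.2358 = 0.3931 kg·m².
L_eq = 0.3931/(2.71 × 0.2950) = 0.492 m.

0.492 m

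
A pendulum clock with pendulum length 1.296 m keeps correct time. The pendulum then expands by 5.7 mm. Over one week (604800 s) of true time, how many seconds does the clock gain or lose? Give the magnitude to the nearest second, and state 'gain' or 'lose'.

lose 1326 s

T ∝ √L, so T'/T = √(1.30170/1.296) = 1.00220.
In 604800 s of true time the clock registers 604800/1.00220 = 603474.4 s, so it loses 1326 s.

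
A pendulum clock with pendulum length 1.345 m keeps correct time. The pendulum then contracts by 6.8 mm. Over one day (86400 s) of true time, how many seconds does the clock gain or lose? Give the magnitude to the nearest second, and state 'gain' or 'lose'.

gain 219 s

T ∝ √L, so T'/T = √(1.33820/1.345) = 0.997469.
In 86400 s of true time the clock registers 86400/0.997469 = 86619.2 s, so it gains 219 s.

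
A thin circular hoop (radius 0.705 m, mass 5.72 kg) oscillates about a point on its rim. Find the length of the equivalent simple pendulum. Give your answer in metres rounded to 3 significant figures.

The equivalent simple-pendulum length is L_eq = I/(md), where I is about the pivot and d = 0.7050 m.
I_cm = mR² = 2.843 kg·m², so I = I_cm + md² = 2.843 + 2.843 = 5.686 kg·m².
L_eq = 5.686/(5.72 × 0.7050) = 1.41 m.

1.41 m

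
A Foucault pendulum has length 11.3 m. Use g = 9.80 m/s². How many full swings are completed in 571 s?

T = 2π√(L/g) = 2π√(11.3/9.80) = 6.747 s.
Number of complete oscillations = ⌊571/6.747⌋ = ⌊84.63⌋ = 84.

84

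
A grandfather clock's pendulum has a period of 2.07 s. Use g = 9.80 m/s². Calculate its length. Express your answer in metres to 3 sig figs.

1.06 m

From T = 2π√(L/g), L = gT²/(4π²) = 9.80 × 2.070²/(4π²) = 1.06 m.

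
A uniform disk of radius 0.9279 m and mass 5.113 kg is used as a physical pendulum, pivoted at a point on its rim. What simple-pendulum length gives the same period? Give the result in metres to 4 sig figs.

1.392 m

The equivalent simple-pendulum length is L_eq = I/(md), where I is about the pivot and d = 0.92790 m.
I_cm = ½mR² = 2.2011 kg·m², so I = I_cm + md² = 2.2011 + 4.4023 = 6.6034 kg·m².
L_eq = 6.6034/(5.113 × 0.92790) = 1.392 m.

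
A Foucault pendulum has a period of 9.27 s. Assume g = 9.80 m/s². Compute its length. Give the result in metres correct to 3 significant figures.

From T = 2π√(L/g), L = gT²/(4π²) = 9.80 × 9.270²/(4π²) = 21.3 m.

21.3 m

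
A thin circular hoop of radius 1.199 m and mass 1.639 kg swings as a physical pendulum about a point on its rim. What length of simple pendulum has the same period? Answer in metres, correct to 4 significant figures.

2.398 m

The equivalent simple-pendulum length is L_eq = I/(md), where I is about the pivot and d = 1.1990 m.
I_cm = mR² = 2.3562 kg·m², so I = I_cm + md² = 2.3562 + 2.3562 = 4.7125 kg·m².
L_eq = 4.7125/(1.639 × 1.1990) = 2.398 m.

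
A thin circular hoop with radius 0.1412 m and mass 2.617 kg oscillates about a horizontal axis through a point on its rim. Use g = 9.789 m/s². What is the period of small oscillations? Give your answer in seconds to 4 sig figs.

I_cm = mr² = 0.052176 kg·m². The pivot is at distance d = 0.1412 m from the centre of mass.
By the parallel-axis theorem, I = I_cm + md² = 0.052176 + 0.052176 = 0.10435 kg·m².
T = 2π√(I/(mgd)) = 2π√(0.10435/(2.617 × 9.789 × 0.1412)) = 1.067 s.

1.067 s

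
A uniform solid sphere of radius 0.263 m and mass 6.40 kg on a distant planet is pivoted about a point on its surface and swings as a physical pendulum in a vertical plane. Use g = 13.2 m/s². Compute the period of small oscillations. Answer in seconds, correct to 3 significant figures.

1.05 s

I_cm = (2/5)mr² = 0.1771 kg·m². The pivot is at distance d = 0.263 m from the centre of mass.
By the parallel-axis theorem, I = I_cm + md² = 0.1771 + 0.4427 = 0.6198 kg·m².
T = 2π√(I/(mgd)) = 2π√(0.6198/(6.40 × 13.2 × 0.263)) = 1.05 s.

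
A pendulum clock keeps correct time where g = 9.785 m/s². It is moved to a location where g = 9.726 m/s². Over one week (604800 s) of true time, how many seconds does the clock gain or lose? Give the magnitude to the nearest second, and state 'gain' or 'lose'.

The clock's period scales as T ∝ 1/√g, so T'/T = √(9.785/9.726) = 1.00303.
In 604800 s of true time the clock registers 604800/1.00303 = 602973.9 s, so it loses 1826 s.

lose 1826 s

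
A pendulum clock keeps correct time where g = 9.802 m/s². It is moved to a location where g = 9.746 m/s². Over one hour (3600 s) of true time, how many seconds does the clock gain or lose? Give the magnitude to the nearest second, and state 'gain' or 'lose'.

lose 10 s

The clock's period scales as T ∝ 1/√g, so T'/T = √(9.802/9.746) = 1.00287.
In 3600 s of true time the clock registers 3600/1.00287 = 3589.7 s, so it loses 10 s.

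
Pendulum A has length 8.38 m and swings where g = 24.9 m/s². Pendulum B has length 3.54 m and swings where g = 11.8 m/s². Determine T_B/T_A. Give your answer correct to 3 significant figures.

0.944

T = 2π√(L/g), so T_B/T_A = √((L_B/g_B)/(L_A/g_A)) = √((3.54/11.8)/(8.38/24.9)) = 0.944.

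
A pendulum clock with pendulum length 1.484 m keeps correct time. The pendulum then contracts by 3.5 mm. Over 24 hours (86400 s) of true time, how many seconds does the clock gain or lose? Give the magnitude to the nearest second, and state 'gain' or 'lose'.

gain 102 s

T ∝ √L, so T'/T = √(1.48050/1.484) = 0.998820.
In 86400 s of true time the clock registers 86400/0.998820 = 86502.1 s, so it gains 102 s.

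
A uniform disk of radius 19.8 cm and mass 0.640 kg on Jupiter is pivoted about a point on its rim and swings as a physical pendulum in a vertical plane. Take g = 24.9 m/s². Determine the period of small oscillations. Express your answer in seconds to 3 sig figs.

I_cm = ½mr² = 0.01255 kg·m². The pivot is at distance d = 0.198 m from the centre of mass.
By the parallel-axis theorem, I = I_cm + md² = 0.01255 + 0.02509 = 0.03764 kg·m².
T = 2π√(I/(mgd)) = 2π√(0.03764/(0.640 × 24.9 × 0.198)) = 0.686 s.

0.686 s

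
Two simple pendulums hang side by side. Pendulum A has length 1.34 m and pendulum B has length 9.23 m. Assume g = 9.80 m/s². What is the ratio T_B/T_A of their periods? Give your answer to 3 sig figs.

2.62

T ∝ √L, so T_B/T_A = √(L_B/L_A) = √(9.23/1.34) = 2.62.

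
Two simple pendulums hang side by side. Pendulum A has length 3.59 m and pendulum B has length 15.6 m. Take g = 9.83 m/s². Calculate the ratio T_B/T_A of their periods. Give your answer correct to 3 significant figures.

2.08

T ∝ √L, so T_B/T_A = √(L_B/L_A) = √(15.6/3.59) = 2.08.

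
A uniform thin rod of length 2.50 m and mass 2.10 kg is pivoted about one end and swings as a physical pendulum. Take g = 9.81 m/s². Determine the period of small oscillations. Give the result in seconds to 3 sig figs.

2.59 s

For a physical pendulum T = 2π√(I/(mgd)), with d = 1.250 m from pivot to centre of mass.
I_cm = mL²/12 = 2.10 × 2.50²/12 = 1.094 kg·m²; I = I_cm + md² = 1.094 + 2.10 × 1.250² = 4.375 kg·m².
T = 2π√(4.375/(2.10 × 9.81 × 1.250)) = 2.59 s.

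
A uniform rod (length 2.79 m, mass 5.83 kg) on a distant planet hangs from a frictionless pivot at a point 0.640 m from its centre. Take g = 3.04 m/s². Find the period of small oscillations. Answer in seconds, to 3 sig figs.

For a physical pendulum T = 2π√(I/(mgd)), with d = 0.6400 m from pivot to centre of mass.
I_cm = mL²/12 = 5.83 × 2.79²/12 = 3.782 kg·m²; I = I_cm + md² = 3.782 + 5.83 × 0.6400² = 6.170 kg·m².
T = 2π√(6.170/(5.83 × 3.04 × 0.6400)) = 4.63 s.

4.63 s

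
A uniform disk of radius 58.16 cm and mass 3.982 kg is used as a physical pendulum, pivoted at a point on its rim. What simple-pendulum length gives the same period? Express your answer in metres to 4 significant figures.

0.8724 m

The equivalent simple-pendulum length is L_eq = I/(md), where I is about the pivot and d = 0.58160 m.
I_cm = ½mR² = 0.67347 kg·m², so I = I_cm + md² = 0.67347 + 1.3469 = 2.0204 kg·m².
L_eq = 2.0204/(3.982 × 0.58160) = 0.8724 m.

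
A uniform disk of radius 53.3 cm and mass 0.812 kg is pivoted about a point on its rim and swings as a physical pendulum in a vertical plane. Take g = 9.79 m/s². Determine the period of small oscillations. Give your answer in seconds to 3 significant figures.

1.80 s

I_cm = ½mr² = 0.1153 kg·m². The pivot is at distance d = 0.533 m from the centre of mass.
By the parallel-axis theorem, I = I_cm + md² = 0.1153 + 0.2307 = 0.3460 kg·m².
T = 2π√(I/(mgd)) = 2π√(0.3460/(0.812 × 9.79 × 0.533)) = 1.80 s.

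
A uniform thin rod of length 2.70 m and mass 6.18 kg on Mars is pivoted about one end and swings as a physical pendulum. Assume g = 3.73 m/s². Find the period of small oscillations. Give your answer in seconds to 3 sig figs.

For a physical pendulum T = 2π√(I/(mgd)), with d = 1.350 m from pivot to centre of mass.
I_cm = mL²/12 = 6.18 × 2.70²/12 = 3.754 kg·m²; I = I_cm + md² = 3.754 + 6.18 × 1.350² = 15.02 kg·m².
T = 2π√(15.02/(6.18 × 3.73 × 1.350)) = 4.36 s.

4.36 s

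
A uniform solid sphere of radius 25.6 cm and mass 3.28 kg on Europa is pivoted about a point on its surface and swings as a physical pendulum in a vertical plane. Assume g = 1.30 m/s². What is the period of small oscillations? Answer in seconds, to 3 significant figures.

I_cm = (2/5)mr² = 0.08598 kg·m². The pivot is at distance d = 0.256 m from the centre of mass.
By the parallel-axis theorem, I = I_cm + md² = 0.08598 + 0.2150 = 0.3009 kg·m².
T = 2π√(I/(mgd)) = 2π√(0.3009/(3.28 × 1.30 × 0.256)) = 3.30 s.

3.30 s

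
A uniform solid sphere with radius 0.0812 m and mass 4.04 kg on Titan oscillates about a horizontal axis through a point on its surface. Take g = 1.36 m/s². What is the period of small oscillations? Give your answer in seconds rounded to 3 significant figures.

1.82 s

I_cm = (2/5)mr² = 0.01065 kg·m². The pivot is at distance d = 0.0812 m from the centre of mass.
By the parallel-axis theorem, I = I_cm + md² = 0.01065 + 0.02664 = 0.03729 kg·m².
T = 2π√(I/(mgd)) = 2π√(0.03729/(4.04 × 1.36 × 0.0812)) = 1.82 s.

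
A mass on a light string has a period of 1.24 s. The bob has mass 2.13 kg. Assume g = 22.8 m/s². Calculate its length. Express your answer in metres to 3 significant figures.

From T = 2π√(L/g), L = gT²/(4π²) = 22.8 × 1.240²/(4π²) = 0.888 m.

0.888 m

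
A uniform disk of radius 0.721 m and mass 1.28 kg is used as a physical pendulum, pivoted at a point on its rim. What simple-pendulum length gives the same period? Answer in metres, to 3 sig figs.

1.08 m

The equivalent simple-pendulum length is L_eq = I/(md), where I is about the pivot and d = 0.7210 m.
I_cm = ½mR² = 0.3327 kg·m², so I = I_cm + md² = 0.3327 + 0.6654 = 0.9981 kg·m².
L_eq = 0.9981/(1.28 × 0.7210) = 1.08 m.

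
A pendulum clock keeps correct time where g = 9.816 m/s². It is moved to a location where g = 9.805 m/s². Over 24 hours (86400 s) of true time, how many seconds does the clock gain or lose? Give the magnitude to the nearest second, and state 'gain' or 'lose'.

The clock's period scales as T ∝ 1/√g, so T'/T = √(9.816/9.805) = 1.00056.
In 86400 s of true time the clock registers 86400/1.00056 = 86351.6 s, so it loses 48 s.

lose 48 s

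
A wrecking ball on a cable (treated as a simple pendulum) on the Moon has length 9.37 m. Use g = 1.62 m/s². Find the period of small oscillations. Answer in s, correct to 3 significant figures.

T = 2π√(L/g) = 2π√(9.37/1.62) = 2π × 2.405 = 15.1 s.

15.1 s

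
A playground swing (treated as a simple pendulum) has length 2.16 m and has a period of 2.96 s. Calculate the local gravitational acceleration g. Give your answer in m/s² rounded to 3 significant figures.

9.73 m/s²

From T = 2π√(L/g), g = 4π²L/T² = 4π² × 2.16/2.960² = 9.73 m/s².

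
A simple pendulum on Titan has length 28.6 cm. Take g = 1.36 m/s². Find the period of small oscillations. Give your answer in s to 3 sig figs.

2.88 s

T = 2π√(L/g) = 2π√(0.286/1.36) = 2π × 0.4586 = 2.88 s.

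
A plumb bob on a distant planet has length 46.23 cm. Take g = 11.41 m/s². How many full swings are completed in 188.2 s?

148

T = 2π√(L/g) = 2π√(0.4623/11.41) = 1.2647 s.
Number of complete oscillations = ⌊188.2/1.2647⌋ = ⌊148.81⌋ = 148.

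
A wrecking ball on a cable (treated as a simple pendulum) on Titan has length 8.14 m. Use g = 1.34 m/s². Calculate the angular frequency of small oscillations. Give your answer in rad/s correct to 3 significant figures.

0.406 rad/s

ω = √(g/L) = √(1.34/8.14) = 0.406 rad/s.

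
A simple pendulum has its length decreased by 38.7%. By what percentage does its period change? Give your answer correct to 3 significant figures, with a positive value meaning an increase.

-21.7%

T ∝ √L, so T'/T = √(0.6130) = 0.7829.
Percentage change in T = (0.7829 − 1) × 100% = -21.7%.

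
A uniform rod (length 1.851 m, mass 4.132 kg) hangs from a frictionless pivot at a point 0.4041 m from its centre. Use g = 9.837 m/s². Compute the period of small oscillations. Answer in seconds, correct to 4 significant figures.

For a physical pendulum T = 2π√(I/(mgd)), with d = 0.40410 m from pivot to centre of mass.
I_cm = mL²/12 = 4.132 × 1.851²/12 = 1.1798 kg·m²; I = I_cm + md² = 1.1798 + 4.132 × 0.40410² = 1.8545 kg·m².
T = 2π√(1.8545/(4.132 × 9.837 × 0.40410)) = 2.111 s.

2.111 s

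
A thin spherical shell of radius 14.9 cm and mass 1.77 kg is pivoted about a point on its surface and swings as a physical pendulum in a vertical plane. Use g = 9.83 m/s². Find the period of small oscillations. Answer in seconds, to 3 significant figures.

I_cm = (2/3)mr² = 0.02620 kg·m². The pivot is at distance d = 0.149 m from the centre of mass.
By the parallel-axis theorem, I = I_cm + md² = 0.02620 + 0.03930 = 0.06549 kg·m².
T = 2π√(I/(mgd)) = 2π√(0.06549/(1.77 × 9.83 × 0.149)) = 0.999 s.

0.999 s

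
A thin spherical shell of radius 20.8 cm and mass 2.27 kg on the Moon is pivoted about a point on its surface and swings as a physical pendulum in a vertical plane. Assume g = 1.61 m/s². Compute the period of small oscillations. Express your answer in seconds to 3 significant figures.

I_cm = (2/3)mr² = 0.06547 kg·m². The pivot is at distance d = 0.208 m from the centre of mass.
By the parallel-axis theorem, I = I_cm + md² = 0.06547 + 0.09821 = 0.1637 kg·m².
T = 2π√(I/(mgd)) = 2π√(0.1637/(2.27 × 1.61 × 0.208)) = 2.92 s.

2.92 s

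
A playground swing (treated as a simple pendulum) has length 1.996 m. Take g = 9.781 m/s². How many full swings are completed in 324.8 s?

T = 2π√(L/g) = 2π√(1.996/9.781) = 2.8384 s.
Number of complete oscillations = ⌊324.8/2.8384⌋ = ⌊114.43⌋ = 114.

114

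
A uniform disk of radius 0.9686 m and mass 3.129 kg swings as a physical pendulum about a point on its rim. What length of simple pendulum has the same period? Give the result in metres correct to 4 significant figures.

The equivalent simple-pendulum length is L_eq = I/(md), where I is about the pivot and d = 0.96860 m.
I_cm = ½mR² = 1.4678 kg·m², so I = I_cm + md² = 1.4678 + 2.9356 = 4.4034 kg·m².
L_eq = 4.4034/(3.129 × 0.96860) = 1.453 m.

1.453 m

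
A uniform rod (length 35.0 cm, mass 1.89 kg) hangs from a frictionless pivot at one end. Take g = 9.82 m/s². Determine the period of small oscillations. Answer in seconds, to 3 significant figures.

For a physical pendulum T = 2π√(I/(mgd)), with d = 0.1750 m from pivot to centre of mass.
I_cm = mL²/12 = 1.89 × 0.350²/12 = 0.01929 kg·m²; I = I_cm + md² = 0.01929 + 1.89 × 0.1750² = 0.07717 kg·m².
T = 2π√(0.07717/(1.89 × 9.82 × 0.1750)) = 0.969 s.

0.969 s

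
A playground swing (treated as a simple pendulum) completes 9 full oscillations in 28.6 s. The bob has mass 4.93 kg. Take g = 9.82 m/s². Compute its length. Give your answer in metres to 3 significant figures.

T = 28.6/9 = 3.178 s.
From T = 2π√(L/g), L = gT²/(4π²) = 9.82 × 3.178²/(4π²) = 2.51 m.

2.51 m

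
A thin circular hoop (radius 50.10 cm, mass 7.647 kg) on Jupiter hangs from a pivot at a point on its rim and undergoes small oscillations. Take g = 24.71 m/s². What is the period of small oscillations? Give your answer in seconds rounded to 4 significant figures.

I_cm = mr² = 1.9194 kg·m². The pivot is at distance d = 0.5010 m from the centre of mass.
By the parallel-axis theorem, I = I_cm + md² = 1.9194 + 1.9194 = 3.8388 kg·m².
T = 2π√(I/(mgd)) = 2π√(3.8388/(7.647 × 24.71 × 0.5010)) = 1.265 s.

1.265 s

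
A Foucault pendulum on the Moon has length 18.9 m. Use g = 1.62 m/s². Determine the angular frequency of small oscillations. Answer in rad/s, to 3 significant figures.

0.293 rad/s

ω = √(g/L) = √(1.62/18.9) = 0.293 rad/s.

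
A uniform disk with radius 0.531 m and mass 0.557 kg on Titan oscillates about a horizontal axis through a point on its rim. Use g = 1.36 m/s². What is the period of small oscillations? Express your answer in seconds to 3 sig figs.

4.81 s

I_cm = ½mr² = 0.07853 kg·m². The pivot is at distance d = 0.531 m from the centre of mass.
By the parallel-axis theorem, I = I_cm + md² = 0.07853 + 0.1571 = 0.2356 kg·m².
T = 2π√(I/(mgd)) = 2π√(0.2356/(0.557 × 1.36 × 0.531)) = 4.81 s.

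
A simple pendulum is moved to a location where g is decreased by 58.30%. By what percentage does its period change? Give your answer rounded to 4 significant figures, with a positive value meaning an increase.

T ∝ 1/√g, so T'/T = 1/√(0.41700) = 1.5486.
Percentage change in T = (1.5486 − 1) × 100% = 54.86%.

54.86%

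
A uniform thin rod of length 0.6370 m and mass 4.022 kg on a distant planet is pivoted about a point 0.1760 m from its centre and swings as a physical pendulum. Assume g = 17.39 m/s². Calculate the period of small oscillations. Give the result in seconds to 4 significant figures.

For a physical pendulum T = 2π√(I/(mgd)), with d = 0.17600 m from pivot to centre of mass.
I_cm = mL²/12 = 4.022 × 0.6370²/12 = 0.13600 kg·m²; I = I_cm + md² = 0.13600 + 4.022 × 0.17600² = 0.26059 kg·m².
T = 2π√(0.26059/(4.022 × 17.39 × 0.17600)) = 0.9142 s.

0.9142 s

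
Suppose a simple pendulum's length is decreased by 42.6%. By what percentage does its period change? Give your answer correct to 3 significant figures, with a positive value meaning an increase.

T ∝ √L, so T'/T = √(0.5740) = 0.7576.
Percentage change in T = (0.7576 − 1) × 100% = -24.2%.

-24.2%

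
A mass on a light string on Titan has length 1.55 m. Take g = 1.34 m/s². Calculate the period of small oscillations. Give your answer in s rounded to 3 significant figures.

T = 2π√(L/g) = 2π√(1.55/1.34) = 2π × 1.076 = 6.76 s.

6.76 s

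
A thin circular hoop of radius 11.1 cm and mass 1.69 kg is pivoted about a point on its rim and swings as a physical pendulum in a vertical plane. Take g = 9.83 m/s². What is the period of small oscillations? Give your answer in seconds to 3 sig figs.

I_cm = mr² = 0.02082 kg·m². The pivot is at distance d = 0.111 m from the centre of mass.
By the parallel-axis theorem, I = I_cm + md² = 0.02082 + 0.02082 = 0.04164 kg·m².
T = 2π√(I/(mgd)) = 2π√(0.04164/(1.69 × 9.83 × 0.111)) = 0.944 s.

0.944 s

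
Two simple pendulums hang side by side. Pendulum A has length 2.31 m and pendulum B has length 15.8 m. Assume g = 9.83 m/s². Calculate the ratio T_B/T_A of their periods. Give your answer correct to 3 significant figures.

2.62

T ∝ √L, so T_B/T_A = √(L_B/L_A) = √(15.8/2.31) = 2.62.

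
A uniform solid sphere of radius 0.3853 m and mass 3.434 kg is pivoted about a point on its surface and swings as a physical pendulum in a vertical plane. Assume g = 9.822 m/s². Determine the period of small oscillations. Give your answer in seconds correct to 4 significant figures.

1.472 s

I_cm = (2/5)mr² = 0.20392 kg·m². The pivot is at distance d = 0.3853 m from the centre of mass.
By the parallel-axis theorem, I = I_cm + md² = 0.20392 + 0.50980 = 0.71372 kg·m².
T = 2π√(I/(mgd)) = 2π√(0.71372/(3.434 × 9.822 × 0.3853)) = 1.472 s.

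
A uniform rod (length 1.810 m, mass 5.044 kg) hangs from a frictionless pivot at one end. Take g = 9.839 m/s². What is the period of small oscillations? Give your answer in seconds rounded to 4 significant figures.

2.200 s

For a physical pendulum T = 2π√(I/(mgd)), with d = 0.90500 m from pivot to centre of mass.
I_cm = mL²/12 = 5.044 × 1.810²/12 = 1.3771 kg·m²; I = I_cm + md² = 1.3771 + 5.044 × 0.90500² = 5.5082 kg·m².
T = 2π√(5.5082/(5.044 × 9.839 × 0.90500)) = 2.200 s.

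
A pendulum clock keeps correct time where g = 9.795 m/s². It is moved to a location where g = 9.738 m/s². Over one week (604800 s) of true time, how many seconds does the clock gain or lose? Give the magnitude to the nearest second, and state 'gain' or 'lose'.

The clock's period scales as T ∝ 1/√g, so T'/T = √(9.795/9.738) = 1.00292.
In 604800 s of true time the clock registers 604800/1.00292 = 603037.7 s, so it loses 1762 s.

lose 1762 s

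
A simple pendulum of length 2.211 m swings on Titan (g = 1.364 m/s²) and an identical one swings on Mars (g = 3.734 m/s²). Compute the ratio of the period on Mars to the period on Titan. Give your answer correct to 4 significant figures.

0.6044

T ∝ 1/√g, so T₂/T₁ = √(g₁/g₂) = √(1.364/3.734) = 0.6044.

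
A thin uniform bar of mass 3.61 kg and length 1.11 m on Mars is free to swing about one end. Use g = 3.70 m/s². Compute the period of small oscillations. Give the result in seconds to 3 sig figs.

For a physical pendulum T = 2π√(I/(mgd)), with d = 0.5550 m from pivot to centre of mass.
I_cm = mL²/12 = 3.61 × 1.11²/12 = 0.3707 kg·m²; I = I_cm + md² = 0.3707 + 3.61 × 0.5550² = 1.483 kg·m².
T = 2π√(1.483/(3.61 × 3.70 × 0.5550)) = 2.81 s.

2.81 s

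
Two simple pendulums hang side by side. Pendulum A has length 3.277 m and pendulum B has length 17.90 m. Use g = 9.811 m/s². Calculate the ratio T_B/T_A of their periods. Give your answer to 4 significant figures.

T ∝ √L, so T_B/T_A = √(L_B/L_A) = √(17.90/3.277) = 2.337.

2.337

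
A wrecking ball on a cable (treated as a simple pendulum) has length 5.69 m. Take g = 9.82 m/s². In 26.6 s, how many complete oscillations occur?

T = 2π√(L/g) = 2π√(5.69/9.82) = 4.783 s.
Number of complete oscillations = ⌊26.6/4.783⌋ = ⌊5.562⌋ = 5.

5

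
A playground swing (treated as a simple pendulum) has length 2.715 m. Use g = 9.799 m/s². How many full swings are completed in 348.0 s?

105

T = 2π√(L/g) = 2π√(2.715/9.799) = 3.3073 s.
Number of complete oscillations = ⌊348.0/3.3073⌋ = ⌊105.22⌋ = 105.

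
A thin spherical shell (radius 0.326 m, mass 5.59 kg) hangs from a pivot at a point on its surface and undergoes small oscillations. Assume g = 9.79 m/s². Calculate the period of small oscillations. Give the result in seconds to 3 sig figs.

1.48 s

I_cm = (2/3)mr² = 0.3961 kg·m². The pivot is at distance d = 0.326 m from the centre of mass.
By the parallel-axis theorem, I = I_cm + md² = 0.3961 + 0.5941 = 0.9901 kg·m².
T = 2π√(I/(mgd)) = 2π√(0.9901/(5.59 × 9.79 × 0.326)) = 1.48 s.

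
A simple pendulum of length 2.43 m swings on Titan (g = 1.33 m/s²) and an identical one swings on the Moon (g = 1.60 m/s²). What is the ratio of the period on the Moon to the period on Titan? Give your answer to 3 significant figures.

0.912

T ∝ 1/√g, so T₂/T₁ = √(g₁/g₂) = √(1.33/1.60) = 0.912.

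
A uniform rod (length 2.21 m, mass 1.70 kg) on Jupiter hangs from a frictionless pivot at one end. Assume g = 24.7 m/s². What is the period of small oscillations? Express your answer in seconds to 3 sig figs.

1.53 s

For a physical pendulum T = 2π√(I/(mgd)), with d = 1.105 m from pivot to centre of mass.
I_cm = mL²/12 = 1.70 × 2.21²/12 = 0.6919 kg·m²; I = I_cm + md² = 0.6919 + 1.70 × 1.105² = 2.768 kg·m².
T = 2π√(2.768/(1.70 × 24.7 × 1.105)) = 1.53 s.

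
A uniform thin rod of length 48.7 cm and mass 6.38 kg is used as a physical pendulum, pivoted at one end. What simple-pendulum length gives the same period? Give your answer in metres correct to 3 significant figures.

The equivalent simple-pendulum length is L_eq = I/(md), where I is about the pivot and d = 0.2435 m.
I_cm = (1/12)mL² = 0.1261 kg·m², so I = I_cm + md² = 0.1261 + 0.3783 = 0.5044 kg·m².
L_eq = 0.5044/(6.38 × 0.2435) = 0.325 m.

0.325 m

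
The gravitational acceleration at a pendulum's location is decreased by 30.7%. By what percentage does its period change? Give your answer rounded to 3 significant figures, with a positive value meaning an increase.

T ∝ 1/√g, so T'/T = 1/√(0.6930) = 1.201.
Percentage change in T = (1.201 − 1) × 100% = 20.1%.

20.1%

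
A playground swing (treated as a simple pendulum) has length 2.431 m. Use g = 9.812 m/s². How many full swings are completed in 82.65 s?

T = 2π√(L/g) = 2π√(2.431/9.812) = 3.1275 s.
Number of complete oscillations = ⌊82.65/3.1275⌋ = ⌊26.427⌋ = 26.

26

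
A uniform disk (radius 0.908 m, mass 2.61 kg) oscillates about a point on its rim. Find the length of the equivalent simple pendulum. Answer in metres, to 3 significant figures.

1.36 m

The equivalent simple-pendulum length is L_eq = I/(md), where I is about the pivot and d = 0.9080 m.
I_cm = ½mR² = 1.076 kg·m², so I = I_cm + md² = 1.076 + 2.152 = 3.228 kg·m².
L_eq = 3.228/(2.61 × 0.9080) = 1.36 m.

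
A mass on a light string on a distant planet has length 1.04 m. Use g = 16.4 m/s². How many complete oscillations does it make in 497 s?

T = 2π√(L/g) = 2π√(1.04/16.4) = 1.582 s.
Number of complete oscillations = ⌊497/1.582⌋ = ⌊314.1⌋ = 314.

314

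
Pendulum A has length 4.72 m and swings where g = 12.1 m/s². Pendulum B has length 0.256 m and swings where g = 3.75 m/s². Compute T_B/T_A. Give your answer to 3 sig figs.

0.418

T = 2π√(L/g), so T_B/T_A = √((L_B/g_B)/(L_A/g_A)) = √((0.256/3.75)/(4.72/12.1)) = 0.418.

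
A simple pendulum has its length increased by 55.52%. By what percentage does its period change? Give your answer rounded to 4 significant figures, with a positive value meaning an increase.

24.71%

T ∝ √L, so T'/T = √(1.5552) = 1.2471.
Percentage change in T = (1.2471 − 1) × 100% = 24.71%.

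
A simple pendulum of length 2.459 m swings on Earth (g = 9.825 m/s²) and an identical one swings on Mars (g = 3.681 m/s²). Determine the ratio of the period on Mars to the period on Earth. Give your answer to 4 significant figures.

1.634

T ∝ 1/√g, so T₂/T₁ = √(g₁/g₂) = √(9.825/3.681) = 1.634.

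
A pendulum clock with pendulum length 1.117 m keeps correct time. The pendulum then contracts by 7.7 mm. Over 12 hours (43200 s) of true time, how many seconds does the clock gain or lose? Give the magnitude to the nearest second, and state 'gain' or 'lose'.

T ∝ √L, so T'/T = √(1.10930/1.117) = 0.996547.
In 43200 s of true time the clock registers 43200/0.996547 = 43349.7 s, so it gains 150 s.

gain 150 s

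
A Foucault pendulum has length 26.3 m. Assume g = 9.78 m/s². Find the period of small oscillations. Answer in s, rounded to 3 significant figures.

T = 2π√(L/g) = 2π√(26.3/9.78) = 2π × 1.640 = 10.3 s.

10.3 s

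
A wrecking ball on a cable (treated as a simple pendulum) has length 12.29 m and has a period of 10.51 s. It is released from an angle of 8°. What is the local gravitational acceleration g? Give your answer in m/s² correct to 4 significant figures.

From T = 2π√(L/g), g = 4π²L/T² = 4π² × 12.29/10.510² = 4.392 m/s².

4.392 m/s²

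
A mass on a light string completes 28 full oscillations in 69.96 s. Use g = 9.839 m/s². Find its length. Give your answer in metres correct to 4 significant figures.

1.556 m

T = 69.96/28 = 2.4986 s.
From T = 2π√(L/g), L = gT²/(4π²) = 9.839 × 2.4986²/(4π²) = 1.556 m.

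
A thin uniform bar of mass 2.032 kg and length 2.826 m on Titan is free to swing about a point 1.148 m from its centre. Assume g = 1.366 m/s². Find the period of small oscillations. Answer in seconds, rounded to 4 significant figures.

For a physical pendulum T = 2π√(I/(mgd)), with d = 1.1480 m from pivot to centre of mass.
I_cm = mL²/12 = 2.032 × 2.826²/12 = 1.3523 kg·m²; I = I_cm + md² = 1.3523 + 2.032 × 1.1480² = 4.0303 kg·m².
T = 2π√(4.0303/(2.032 × 1.366 × 1.1480)) = 7.066 s.

7.066 s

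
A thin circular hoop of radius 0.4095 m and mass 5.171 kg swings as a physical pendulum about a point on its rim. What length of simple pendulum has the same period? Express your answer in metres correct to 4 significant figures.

The equivalent simple-pendulum length is L_eq = I/(md), where I is about the pivot and d = 0.40950 m.
I_cm = mR² = 0.86713 kg·m², so I = I_cm + md² = 0.86713 + 0.86713 = 1.7343 kg·m².
L_eq = 1.7343/(5.171 × 0.40950) = 0.8190 m.

0.8190 m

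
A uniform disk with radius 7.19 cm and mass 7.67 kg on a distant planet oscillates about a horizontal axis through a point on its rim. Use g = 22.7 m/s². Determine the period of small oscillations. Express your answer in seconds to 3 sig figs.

0.433 s

I_cm = ½mr² = 0.01983 kg·m². The pivot is at distance d = 0.0719 m from the centre of mass.
By the parallel-axis theorem, I = I_cm + md² = 0.01983 + 0.03965 = 0.05948 kg·m².
T = 2π√(I/(mgd)) = 2π√(0.05948/(7.67 × 22.7 × 0.0719)) = 0.433 s.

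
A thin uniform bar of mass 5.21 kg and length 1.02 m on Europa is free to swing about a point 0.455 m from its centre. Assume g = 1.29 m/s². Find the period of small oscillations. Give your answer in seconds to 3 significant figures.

For a physical pendulum T = 2π√(I/(mgd)), with d = 0.4550 m from pivot to centre of mass.
I_cm = mL²/12 = 5.21 × 1.02²/12 = 0.4517 kg·m²; I = I_cm + md² = 0.4517 + 5.21 × 0.4550² = 1.530 kg·m².
T = 2π√(1.530/(5.21 × 1.29 × 0.4550)) = 4.44 s.

4.44 s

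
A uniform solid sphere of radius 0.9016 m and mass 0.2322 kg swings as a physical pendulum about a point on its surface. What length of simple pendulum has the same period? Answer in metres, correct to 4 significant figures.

1.262 m

The equivalent simple-pendulum length is L_eq = I/(md), where I is about the pivot and d = 0.90160 m.
I_cm = (2/5)mR² = 0.075501 kg·m², so I = I_cm + md² = 0.075501 + 0.18875 = 0.26425 kg·m².
L_eq = 0.26425/(0.2322 × 0.90160) = 1.262 m.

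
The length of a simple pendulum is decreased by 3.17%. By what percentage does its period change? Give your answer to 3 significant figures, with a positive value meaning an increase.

T ∝ √L, so T'/T = √(0.9683) = 0.9840.
Percentage change in T = (0.9840 − 1) × 100% = -1.60%.

-1.60%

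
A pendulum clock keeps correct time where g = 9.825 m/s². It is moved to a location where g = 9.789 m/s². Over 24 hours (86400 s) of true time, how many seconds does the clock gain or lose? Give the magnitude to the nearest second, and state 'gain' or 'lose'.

lose 158 s

The clock's period scales as T ∝ 1/√g, so T'/T = √(9.825/9.789) = 1.00184.
In 86400 s of true time the clock registers 86400/1.00184 = 86241.6 s, so it loses 158 s.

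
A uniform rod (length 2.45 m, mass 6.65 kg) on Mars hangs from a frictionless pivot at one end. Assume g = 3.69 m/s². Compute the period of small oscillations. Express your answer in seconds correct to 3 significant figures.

4.18 s

For a physical pendulum T = 2π√(I/(mgd)), with d = 1.225 m from pivot to centre of mass.
I_cm = mL²/12 = 6.65 × 2.45²/12 = 3.326 kg·m²; I = I_cm + md² = 3.326 + 6.65 × 1.225² = 13.31 kg·m².
T = 2π√(13.31/(6.65 × 3.69 × 1.225)) = 4.18 s.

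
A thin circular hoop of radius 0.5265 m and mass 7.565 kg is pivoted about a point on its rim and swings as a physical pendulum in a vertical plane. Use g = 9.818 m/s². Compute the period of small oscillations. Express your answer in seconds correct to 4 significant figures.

I_cm = mr² = 2.0970 kg·m². The pivot is at distance d = 0.5265 m from the centre of mass.
By the parallel-axis theorem, I = I_cm + md² = 2.0970 + 2.0970 = 4.1941 kg·m².
T = 2π√(I/(mgd)) = 2π√(4.1941/(7.565 × 9.818 × 0.5265)) = 2.058 s.

2.058 s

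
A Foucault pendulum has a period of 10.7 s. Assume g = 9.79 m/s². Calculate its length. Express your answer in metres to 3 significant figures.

From T = 2π√(L/g), L = gT²/(4π²) = 9.79 × 10.70²/(4π²) = 28.4 m.

28.4 m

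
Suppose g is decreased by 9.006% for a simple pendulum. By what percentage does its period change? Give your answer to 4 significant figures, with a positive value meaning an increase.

4.832%

T ∝ 1/√g, so T'/T = 1/√(0.90994) = 1.0483.
Percentage change in T = (1.0483 − 1) × 100% = 4.832%.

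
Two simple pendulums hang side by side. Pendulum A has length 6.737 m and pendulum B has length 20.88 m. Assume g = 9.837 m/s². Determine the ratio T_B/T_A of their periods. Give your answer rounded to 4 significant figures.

T ∝ √L, so T_B/T_A = √(L_B/L_A) = √(20.88/6.737) = 1.760.

1.760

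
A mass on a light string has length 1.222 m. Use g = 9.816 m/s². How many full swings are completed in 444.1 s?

T = 2π√(L/g) = 2π√(1.222/9.816) = 2.2169 s.
Number of complete oscillations = ⌊444.1/2.2169⌋ = ⌊200.32⌋ = 200.

200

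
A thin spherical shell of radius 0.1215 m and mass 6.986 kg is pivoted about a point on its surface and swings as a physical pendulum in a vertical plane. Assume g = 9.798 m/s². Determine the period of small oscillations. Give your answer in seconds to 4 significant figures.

0.9033 s

I_cm = (2/3)mr² = 0.068753 kg·m². The pivot is at distance d = 0.1215 m from the centre of mass.
By the parallel-axis theorem, I = I_cm + md² = 0.068753 + 0.10313 = 0.17188 kg·m².
T = 2π√(I/(mgd)) = 2π√(0.17188/(6.986 × 9.798 × 0.1215)) = 0.9033 s.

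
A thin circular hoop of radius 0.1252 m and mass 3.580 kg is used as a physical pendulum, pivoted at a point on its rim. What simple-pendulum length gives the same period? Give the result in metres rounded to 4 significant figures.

The equivalent simple-pendulum length is L_eq = I/(md), where I is about the pivot and d = 0.12520 m.
I_cm = mR² = 0.056117 kg·m², so I = I_cm + md² = 0.056117 + 0.056117 = 0.11223 kg·m².
L_eq = 0.11223/(3.580 × 0.12520) = 0.2504 m.

0.2504 m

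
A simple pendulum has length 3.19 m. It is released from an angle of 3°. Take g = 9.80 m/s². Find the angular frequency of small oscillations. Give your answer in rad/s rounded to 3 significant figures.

1.75 rad/s

ω = √(g/L) = √(9.80/3.19) = 1.75 rad/s.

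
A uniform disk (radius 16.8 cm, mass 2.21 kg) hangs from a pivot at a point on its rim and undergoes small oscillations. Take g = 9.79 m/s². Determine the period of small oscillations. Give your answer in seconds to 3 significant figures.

I_cm = ½mr² = 0.03119 kg·m². The pivot is at distance d = 0.168 m from the centre of mass.
By the parallel-axis theorem, I = I_cm + md² = 0.03119 + 0.06238 = 0.09356 kg·m².
T = 2π√(I/(mgd)) = 2π√(0.09356/(2.21 × 9.79 × 0.168)) = 1.01 s.

1.01 s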